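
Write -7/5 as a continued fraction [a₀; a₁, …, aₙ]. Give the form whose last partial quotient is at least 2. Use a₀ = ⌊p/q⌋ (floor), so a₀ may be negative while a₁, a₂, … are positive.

[-2; 1, 1, 2]

-7 = -2·5 + 3
5 = 1·3 + 2
3 = 1·2 + 1
2 = 2·1 + 0  (stop)
So -7/5 = [-2; 1, 1, 2].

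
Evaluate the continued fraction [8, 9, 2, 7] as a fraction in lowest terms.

1151/142

Fold from the inside: start with 7/1.
  2 + 1/7 = 15/7
  9 + 7/15 = 142/15
  8 + 15/142 = 1151/142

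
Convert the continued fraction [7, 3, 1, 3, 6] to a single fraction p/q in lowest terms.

683/94

Using pₖ = aₖpₖ₋₁ + pₖ₋₂ and qₖ = aₖqₖ₋₁ + qₖ₋₂:
  k=0: a=7, p=7, q=1
  k=1: a=3, p=22, q=3
  k=2: a=1, p=29, q=4
  k=3: a=3, p=109, q=15
  k=4: a=6, p=683, q=94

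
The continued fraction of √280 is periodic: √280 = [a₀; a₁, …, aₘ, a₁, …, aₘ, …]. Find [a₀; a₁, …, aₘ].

[16; 1, 2, 1, 2, 1, 32]

a₀ = ⌊√280⌋ = 16.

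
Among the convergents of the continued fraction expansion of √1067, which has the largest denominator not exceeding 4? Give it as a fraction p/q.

√1067 = [32; 1, 1, 1, 64, …] (period length 4).
Convergents:
  p_0/q_0 = 32/1
  p_1/q_1 = 33/1
  p_2/q_2 = 65/2
  p_3/q_3 = 98/3
  p_4/q_4 = 6337/194
q_3 = 3 ≤ 4 < 194 = q_4, so the answer is 98/3.

98/3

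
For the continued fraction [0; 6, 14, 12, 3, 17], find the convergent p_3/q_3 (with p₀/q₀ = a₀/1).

Using pₖ = aₖpₖ₋₁ + pₖ₋₂, qₖ = aₖqₖ₋₁ + qₖ₋₂ (with p₋₁=1, p₋₂=0, q₋₁=0, q₋₂=1):
  k=0: a=0, p=0, q=1
  k=1: a=6, p=1, q=6
  k=2: a=14, p=14, q=85
  k=3: a=12, p=169, q=1026

169/1026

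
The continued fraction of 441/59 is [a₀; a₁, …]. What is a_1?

2

441 = 7·59 + 28   →  a_0 = 7
59 = 2·28 + 3   →  a_1 = 2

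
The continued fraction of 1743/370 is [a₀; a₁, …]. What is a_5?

1743 = 4·370 + 263   →  a_0 = 4
370 = 1·263 + 107   →  a_1 = 1
263 = 2·107 + 49   →  a_2 = 2
107 = 2·49 + 9   →  a_3 = 2
49 = 5·9 + 4   →  a_4 = 5
9 = 2·4 + 1   →  a_5 = 2

2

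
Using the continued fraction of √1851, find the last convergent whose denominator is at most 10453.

√1851 = [43; 43, 86, …] (period length 2).
Convergents:
  p_0/q_0 = 43/1
  p_1/q_1 = 1850/43
  p_2/q_2 = 159143/3699
  p_3/q_3 = 6844999/159100
q_2 = 3699 ≤ 10453 < 159100 = q_3, so the answer is 159143/3699.

159143/3699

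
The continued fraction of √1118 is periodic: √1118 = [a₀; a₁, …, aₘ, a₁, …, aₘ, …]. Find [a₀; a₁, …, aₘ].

a₀ = ⌊√1118⌋ = 33.
With m₀=0, d₀=1 and mₖ₊₁ = dₖaₖ − mₖ, dₖ₊₁ = (n − mₖ₊₁²)/dₖ, aₖ₊₁ = ⌊(a₀+mₖ₊₁)/dₖ₊₁⌋:
  k=1: m=33, d=29, a=2
  k=2: m=25, d=17, a=3
  k=3: m=26, d=26, a=2
  k=4: m=26, d=17, a=3
  k=5: m=25, d=29, a=2
  k=6: m=33, d=1, a=66
d=1 and a=2a₀=66 at k=6, so the next step gives (m, d) = (33, 29) again — its k=1 value — and the period has length 6.

[33; 2, 3, 2, 3, 2, 66]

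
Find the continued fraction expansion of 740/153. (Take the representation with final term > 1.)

740 = 4*153 + 128
153 = 1*128 + 25
128 = 5*25 + 3
25 = 8*3 + 1
3 = 3*1 + 0  (stop)
So 740/153 = [4; 1, 5, 8, 3].

[4; 1, 5, 8, 3]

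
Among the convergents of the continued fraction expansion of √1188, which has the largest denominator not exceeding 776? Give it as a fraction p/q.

22714/659

√1188 = [34; 2, 7, 6, 7, 2, 68, …] (period length 6).
Convergents:
  p_0/q_0 = 34/1
  p_1/q_1 = 69/2
  p_2/q_2 = 517/15
  p_3/q_3 = 3171/92
  p_4/q_4 = 22714/659
  p_5/q_5 = 48599/1410
q_4 = 659 ≤ 776 < 1410 = q_5, so the answer is 22714/659.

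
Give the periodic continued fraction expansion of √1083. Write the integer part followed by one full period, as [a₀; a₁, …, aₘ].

a₀ = ⌊√1083⌋ = 32.
With m₀=0, d₀=1 and mₖ₊₁ = dₖaₖ − mₖ, dₖ₊₁ = (n − mₖ₊₁²)/dₖ, aₖ₊₁ = ⌊(a₀+mₖ₊₁)/dₖ₊₁⌋:
  k=1: m=32, d=59, a=1
  k=2: m=27, d=6, a=9
  k=3: m=27, d=59, a=1
  k=4: m=32, d=1, a=64
d=1 and a=2a₀=64 at k=4, so the next step gives (m, d) = (32, 59) again — its k=1 value — and the period has length 4.

[32; 1, 9, 1, 64]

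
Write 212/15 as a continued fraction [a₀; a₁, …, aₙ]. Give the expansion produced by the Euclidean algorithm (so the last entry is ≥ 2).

212 = 14×15 + 2
15 = 7×2 + 1
2 = 2×1 + 0  (stop)
So 212/15 = [14; 7, 2].

[14; 7, 2]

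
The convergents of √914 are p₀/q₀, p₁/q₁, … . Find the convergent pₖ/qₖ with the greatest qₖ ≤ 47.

1300/43

√914 = [30; 4, 3, 3, 4, 60, …] (period length 5).
Convergents:
  p_0/q_0 = 30/1
  p_1/q_1 = 121/4
  p_2/q_2 = 393/13
  p_3/q_3 = 1300/43
  p_4/q_4 = 5593/185
q_3 = 43 ≤ 47 < 185 = q_4, so the answer is 1300/43.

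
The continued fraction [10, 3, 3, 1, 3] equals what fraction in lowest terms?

505/49

Using pₖ = aₖpₖ₋₁ + pₖ₋₂ and qₖ = aₖqₖ₋₁ + qₖ₋₂:
  k=0: a=10, p=10, q=1
  k=1: a=3, p=31, q=3
  k=2: a=3, p=103, q=10
  k=3: a=1, p=134, q=13
  k=4: a=3, p=505, q=49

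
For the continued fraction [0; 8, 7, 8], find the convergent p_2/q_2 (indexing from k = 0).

Using pₖ = aₖpₖ₋₁ + pₖ₋₂, qₖ = aₖqₖ₋₁ + qₖ₋₂ (with p₋₁=1, p₋₂=0, q₋₁=0, q₋₂=1):
  k=0: a=0, p=0, q=1
  k=1: a=8, p=1, q=8
  k=2: a=7, p=7, q=57

7/57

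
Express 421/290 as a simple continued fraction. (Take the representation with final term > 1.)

[1; 2, 4, 1, 2, 9]

421 = 1×290 + 131
290 = 2×131 + 28
131 = 4×28 + 19
28 = 1×19 + 9
19 = 2×9 + 1
9 = 9×1 + 0  (stop)
So 421/290 = [1; 2, 4, 1, 2, 9].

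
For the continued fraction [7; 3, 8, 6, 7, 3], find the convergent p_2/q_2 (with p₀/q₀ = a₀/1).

183/25

Using pₖ = aₖpₖ₋₁ + pₖ₋₂, qₖ = aₖqₖ₋₁ + qₖ₋₂ (with p₋₁=1, p₋₂=0, q₋₁=0, q₋₂=1):
  k=0: a=7, p=7, q=1
  k=1: a=3, p=22, q=3
  k=2: a=8, p=183, q=25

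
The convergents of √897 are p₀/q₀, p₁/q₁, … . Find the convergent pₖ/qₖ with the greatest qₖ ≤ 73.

599/20

√897 = [29; 1, 18, 1, 58, …] (period length 4).
Convergents:
  p_0/q_0 = 29/1
  p_1/q_1 = 30/1
  p_2/q_2 = 569/19
  p_3/q_3 = 599/20
  p_4/q_4 = 35311/1179
q_3 = 20 ≤ 73 < 1179 = q_4, so the answer is 599/20.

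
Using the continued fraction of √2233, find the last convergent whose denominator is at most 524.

√2233 = [47; 3, 1, 12, 1, 3, 94, …] (period length 6).
Convergents:
  p_0/q_0 = 47/1
  p_1/q_1 = 142/3
  p_2/q_2 = 189/4
  p_3/q_3 = 2410/51
  p_4/q_4 = 2599/55
  p_5/q_5 = 10207/216
  p_6/q_6 = 962057/20359
q_5 = 216 ≤ 524 < 20359 = q_6, so the answer is 10207/216.

10207/216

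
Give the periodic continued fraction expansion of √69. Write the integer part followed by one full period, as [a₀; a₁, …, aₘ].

[8; 3, 3, 1, 4, 1, 3, 3, 16]

a₀ = ⌊√69⌋ = 8.
With m₀=0, d₀=1 and mₖ₊₁ = dₖaₖ − mₖ, dₖ₊₁ = (n − mₖ₊₁²)/dₖ, aₖ₊₁ = ⌊(a₀+mₖ₊₁)/dₖ₊₁⌋:
  k=1: m=8, d=5, a=3
  k=2: m=7, d=4, a=3
  k=3: m=5, d=11, a=1
  k=4: m=6, d=3, a=4
  k=5: m=6, d=11, a=1
  k=6: m=5, d=4, a=3
  k=7: m=7, d=5, a=3
  k=8: m=8, d=1, a=16
d=1 and a=2a₀=16 at k=8, so the next step gives (m, d) = (8, 5) again — its k=1 value — and the period has length 8.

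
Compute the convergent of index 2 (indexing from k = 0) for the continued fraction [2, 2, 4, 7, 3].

Using pₖ = aₖpₖ₋₁ + pₖ₋₂, qₖ = aₖqₖ₋₁ + qₖ₋₂ (with p₋₁=1, p₋₂=0, q₋₁=0, q₋₂=1):
  k=0: a=2, p=2, q=1
  k=1: a=2, p=5, q=2
  k=2: a=4, p=22, q=9

22/9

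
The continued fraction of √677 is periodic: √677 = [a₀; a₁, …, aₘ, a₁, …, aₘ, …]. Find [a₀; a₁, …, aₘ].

[26; 52]

a₀ = ⌊√677⌋ = 26.
With m₀=0, d₀=1 and mₖ₊₁ = dₖaₖ − mₖ, dₖ₊₁ = (n − mₖ₊₁²)/dₖ, aₖ₊₁ = ⌊(a₀+mₖ₊₁)/dₖ₊₁⌋:
  k=1: m=26, d=1, a=52
d=1 and a=2a₀=52 at k=1, so the next step gives (m, d) = (26, 1) again — its k=1 value — and the period has length 1.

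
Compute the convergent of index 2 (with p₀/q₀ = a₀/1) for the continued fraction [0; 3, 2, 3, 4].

2/7

Using pₖ = aₖpₖ₋₁ + pₖ₋₂, qₖ = aₖqₖ₋₁ + qₖ₋₂ (with p₋₁=1, p₋₂=0, q₋₁=0, q₋₂=1):
  k=0: a=0, p=0, q=1
  k=1: a=3, p=1, q=3
  k=2: a=2, p=2, q=7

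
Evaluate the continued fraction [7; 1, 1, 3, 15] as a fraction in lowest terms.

Using pₖ = aₖpₖ₋₁ + pₖ₋₂ and qₖ = aₖqₖ₋₁ + qₖ₋₂:
  k=0: a=7, p=7, q=1
  k=1: a=1, p=8, q=1
  k=2: a=1, p=15, q=2
  k=3: a=3, p=53, q=7
  k=4: a=15, p=810, q=107

810/107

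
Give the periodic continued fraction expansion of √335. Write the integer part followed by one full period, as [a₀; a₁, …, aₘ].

[18; 3, 3, 3, 36]

a₀ = ⌊√335⌋ = 18.
With m₀=0, d₀=1 and mₖ₊₁ = dₖaₖ − mₖ, dₖ₊₁ = (n − mₖ₊₁²)/dₖ, aₖ₊₁ = ⌊(a₀+mₖ₊₁)/dₖ₊₁⌋:
  k=1: m=18, d=11, a=3
  k=2: m=15, d=10, a=3
  k=3: m=15, d=11, a=3
  k=4: m=18, d=1, a=36
d=1 and a=2a₀=36 at k=4, so the next step gives (m, d) = (18, 11) again — its k=1 value — and the period has length 4.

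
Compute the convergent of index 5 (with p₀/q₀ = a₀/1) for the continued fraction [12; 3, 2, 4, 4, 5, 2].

Using pₖ = aₖpₖ₋₁ + pₖ₋₂, qₖ = aₖqₖ₋₁ + qₖ₋₂ (with p₋₁=1, p₋₂=0, q₋₁=0, q₋₂=1):
  k=0: a=12, p=12, q=1
  k=1: a=3, p=37, q=3
  k=2: a=2, p=86, q=7
  k=3: a=4, p=381, q=31
  k=4: a=4, p=1610, q=131
  k=5: a=5, p=8431, q=686

8431/686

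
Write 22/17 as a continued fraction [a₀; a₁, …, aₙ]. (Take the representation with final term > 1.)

[1; 3, 2, 2]

22 = 1×17 + 5
17 = 3×5 + 2
5 = 2×2 + 1
2 = 2×1 + 0  (stop)
So 22/17 = [1; 3, 2, 2].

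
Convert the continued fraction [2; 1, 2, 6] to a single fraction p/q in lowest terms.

Using pₖ = aₖpₖ₋₁ + pₖ₋₂ and qₖ = aₖqₖ₋₁ + qₖ₋₂:
  k=0: a=2, p=2, q=1
  k=1: a=1, p=3, q=1
  k=2: a=2, p=8, q=3
  k=3: a=6, p=51, q=19

51/19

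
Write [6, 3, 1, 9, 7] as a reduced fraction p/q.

Using pₖ = aₖpₖ₋₁ + pₖ₋₂ and qₖ = aₖqₖ₋₁ + qₖ₋₂:
  k=0: a=6, p=6, q=1
  k=1: a=3, p=19, q=3
  k=2: a=1, p=25, q=4
  k=3: a=9, p=244, q=39
  k=4: a=7, p=1733, q=277

1733/277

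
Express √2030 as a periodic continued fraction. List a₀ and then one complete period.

a₀ = ⌊√2030⌋ = 45.
With m₀=0, d₀=1 and mₖ₊₁ = dₖaₖ − mₖ, dₖ₊₁ = (n − mₖ₊₁²)/dₖ, aₖ₊₁ = ⌊(a₀+mₖ₊₁)/dₖ₊₁⌋:
  k=1: m=45, d=5, a=18
  k=2: m=45, d=1, a=90
d=1 and a=2a₀=90 at k=2, so the next step gives (m, d) = (45, 5) again — its k=1 value — and the period has length 2.

[45; 18, 90]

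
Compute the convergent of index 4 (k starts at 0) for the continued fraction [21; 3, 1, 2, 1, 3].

319/15

Using pₖ = aₖpₖ₋₁ + pₖ₋₂, qₖ = aₖqₖ₋₁ + qₖ₋₂ (with p₋₁=1, p₋₂=0, q₋₁=0, q₋₂=1):
  k=0: a=21, p=21, q=1
  k=1: a=3, p=64, q=3
  k=2: a=1, p=85, q=4
  k=3: a=2, p=234, q=11
  k=4: a=1, p=319, q=15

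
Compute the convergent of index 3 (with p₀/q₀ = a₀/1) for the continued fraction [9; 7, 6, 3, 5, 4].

1243/136

Using pₖ = aₖpₖ₋₁ + pₖ₋₂, qₖ = aₖqₖ₋₁ + qₖ₋₂ (with p₋₁=1, p₋₂=0, q₋₁=0, q₋₂=1):
  k=0: a=9, p=9, q=1
  k=1: a=7, p=64, q=7
  k=2: a=6, p=393, q=43
  k=3: a=3, p=1243, q=136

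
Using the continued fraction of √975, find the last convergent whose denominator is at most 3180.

√975 = [31; 4, 2, 4, 62, …] (period length 4).
Convergents:
  p_0/q_0 = 31/1
  p_1/q_1 = 125/4
  p_2/q_2 = 281/9
  p_3/q_3 = 1249/40
  p_4/q_4 = 77719/2489
  p_5/q_5 = 312125/9996
q_4 = 2489 ≤ 3180 < 9996 = q_5, so the answer is 77719/2489.

77719/2489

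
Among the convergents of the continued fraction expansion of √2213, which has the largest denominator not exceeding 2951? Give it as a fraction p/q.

51982/1105

√2213 = [47; 23, 1, 1, 23, 94, …] (period length 5).
Convergents:
  p_0/q_0 = 47/1
  p_1/q_1 = 1082/23
  p_2/q_2 = 1129/24
  p_3/q_3 = 2211/47
  p_4/q_4 = 51982/1105
  p_5/q_5 = 4888519/103917
q_4 = 1105 ≤ 2951 < 103917 = q_5, so the answer is 51982/1105.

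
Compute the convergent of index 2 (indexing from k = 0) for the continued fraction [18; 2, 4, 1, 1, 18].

166/9

Using pₖ = aₖpₖ₋₁ + pₖ₋₂, qₖ = aₖqₖ₋₁ + qₖ₋₂ (with p₋₁=1, p₋₂=0, q₋₁=0, q₋₂=1):
  k=0: a=18, p=18, q=1
  k=1: a=2, p=37, q=2
  k=2: a=4, p=166, q=9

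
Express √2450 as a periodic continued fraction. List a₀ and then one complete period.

a₀ = ⌊√2450⌋ = 49.
With m₀=0, d₀=1 and mₖ₊₁ = dₖaₖ − mₖ, dₖ₊₁ = (n − mₖ₊₁²)/dₖ, aₖ₊₁ = ⌊(a₀+mₖ₊₁)/dₖ₊₁⌋:
  k=1: m=49, d=49, a=2
  k=2: m=49, d=1, a=98
d=1 and a=2a₀=98 at k=2, so the next step gives (m, d) = (49, 49) again — its k=1 value — and the period has length 2.

[49; 2, 98]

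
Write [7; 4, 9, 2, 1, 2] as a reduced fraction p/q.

2231/308

Using pₖ = aₖpₖ₋₁ + pₖ₋₂ and qₖ = aₖqₖ₋₁ + qₖ₋₂:
  k=0: a=7, p=7, q=1
  k=1: a=4, p=29, q=4
  k=2: a=9, p=268, q=37
  k=3: a=2, p=565, q=78
  k=4: a=1, p=833, q=115
  k=5: a=2, p=2231, q=308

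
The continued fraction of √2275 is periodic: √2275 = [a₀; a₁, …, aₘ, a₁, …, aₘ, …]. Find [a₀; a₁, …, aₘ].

a₀ = ⌊√2275⌋ = 47.
With m₀=0, d₀=1 and mₖ₊₁ = dₖaₖ − mₖ, dₖ₊₁ = (n − mₖ₊₁²)/dₖ, aₖ₊₁ = ⌊(a₀+mₖ₊₁)/dₖ₊₁⌋:
  k=1: m=47, d=66, a=1
  k=2: m=19, d=29, a=2
  k=3: m=39, d=26, a=3
  k=4: m=39, d=29, a=2
  k=5: m=19, d=66, a=1
  k=6: m=47, d=1, a=94
d=1 and a=2a₀=94 at k=6, so the next step gives (m, d) = (47, 66) again — its k=1 value — and the period has length 6.

[47; 1, 2, 3, 2, 1, 94]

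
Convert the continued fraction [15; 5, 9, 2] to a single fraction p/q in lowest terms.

Using pₖ = aₖpₖ₋₁ + pₖ₋₂ and qₖ = aₖqₖ₋₁ + qₖ₋₂:
  k=0: a=15, p=15, q=1
  k=1: a=5, p=76, q=5
  k=2: a=9, p=699, q=46
  k=3: a=2, p=1474, q=97

1474/97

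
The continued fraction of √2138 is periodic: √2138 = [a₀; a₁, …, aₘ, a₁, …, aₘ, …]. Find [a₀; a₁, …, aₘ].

[46; 4, 5, 5, 4, 92]

a₀ = ⌊√2138⌋ = 46.
With m₀=0, d₀=1 and mₖ₊₁ = dₖaₖ − mₖ, dₖ₊₁ = (n − mₖ₊₁²)/dₖ, aₖ₊₁ = ⌊(a₀+mₖ₊₁)/dₖ₊₁⌋:
  k=1: m=46, d=22, a=4
  k=2: m=42, d=17, a=5
  k=3: m=43, d=17, a=5
  k=4: m=42, d=22, a=4
  k=5: m=46, d=1, a=92
d=1 and a=2a₀=92 at k=5, so the next step gives (m, d) = (46, 22) again — its k=1 value — and the period has length 5.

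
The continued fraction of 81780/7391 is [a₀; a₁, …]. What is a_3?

3

81780 = 11·7391 + 479   →  a_0 = 11
7391 = 15·479 + 206   →  a_1 = 15
479 = 2·206 + 67   →  a_2 = 2
206 = 3·67 + 5   →  a_3 = 3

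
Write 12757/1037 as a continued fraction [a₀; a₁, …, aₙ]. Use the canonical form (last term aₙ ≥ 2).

[12; 3, 3, 5, 6, 3]

12757 = 12·1037 + 313
1037 = 3·313 + 98
313 = 3·98 + 19
98 = 5·19 + 3
19 = 6·3 + 1
3 = 3·1 + 0  (stop)
So 12757/1037 = [12; 3, 3, 5, 6, 3].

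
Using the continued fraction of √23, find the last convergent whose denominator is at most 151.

√23 = [4; 1, 3, 1, 8, …] (period length 4).
Convergents:
  p_0/q_0 = 4/1
  p_1/q_1 = 5/1
  p_2/q_2 = 19/4
  p_3/q_3 = 24/5
  p_4/q_4 = 211/44
  p_5/q_5 = 235/49
  p_6/q_6 = 916/191
q_5 = 49 ≤ 151 < 191 = q_6, so the answer is 235/49.

235/49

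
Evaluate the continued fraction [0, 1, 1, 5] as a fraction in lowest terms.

Fold from the inside: start with 5/1.
  1 + 1/5 = 6/5
  1 + 5/6 = 11/6
  0 + 6/11 = 6/11

6/11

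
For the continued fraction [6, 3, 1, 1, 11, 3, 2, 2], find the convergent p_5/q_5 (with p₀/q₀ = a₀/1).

1571/250

Using pₖ = aₖpₖ₋₁ + pₖ₋₂, qₖ = aₖqₖ₋₁ + qₖ₋₂ (with p₋₁=1, p₋₂=0, q₋₁=0, q₋₂=1):
  k=0: a=6, p=6, q=1
  k=1: a=3, p=19, q=3
  k=2: a=1, p=25, q=4
  k=3: a=1, p=44, q=7
  k=4: a=11, p=509, q=81
  k=5: a=3, p=1571, q=250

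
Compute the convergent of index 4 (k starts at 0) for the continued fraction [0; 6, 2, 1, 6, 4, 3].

20/127

Using pₖ = aₖpₖ₋₁ + pₖ₋₂, qₖ = aₖqₖ₋₁ + qₖ₋₂ (with p₋₁=1, p₋₂=0, q₋₁=0, q₋₂=1):
  k=0: a=0, p=0, q=1
  k=1: a=6, p=1, q=6
  k=2: a=2, p=2, q=13
  k=3: a=1, p=3, q=19
  k=4: a=6, p=20, q=127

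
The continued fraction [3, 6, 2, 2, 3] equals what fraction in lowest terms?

344/109

Fold from the inside: start with 3/1.
  2 + 1/3 = 7/3
  2 + 3/7 = 17/7
  6 + 7/17 = 109/17
  3 + 17/109 = 344/109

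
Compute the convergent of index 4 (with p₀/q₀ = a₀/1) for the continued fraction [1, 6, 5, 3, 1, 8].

Using pₖ = aₖpₖ₋₁ + pₖ₋₂, qₖ = aₖqₖ₋₁ + qₖ₋₂ (with p₋₁=1, p₋₂=0, q₋₁=0, q₋₂=1):
  k=0: a=1, p=1, q=1
  k=1: a=6, p=7, q=6
  k=2: a=5, p=36, q=31
  k=3: a=3, p=115, q=99
  k=4: a=1, p=151, q=130

151/130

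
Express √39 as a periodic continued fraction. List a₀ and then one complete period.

[6; 4, 12]

a₀ = ⌊√39⌋ = 6.
With m₀=0, d₀=1 and mₖ₊₁ = dₖaₖ − mₖ, dₖ₊₁ = (n − mₖ₊₁²)/dₖ, aₖ₊₁ = ⌊(a₀+mₖ₊₁)/dₖ₊₁⌋:
  k=1: m=6, d=3, a=4
  k=2: m=6, d=1, a=12
d=1 and a=2a₀=12 at k=2, so the next step gives (m, d) = (6, 3) again — its k=1 value — and the period has length 2.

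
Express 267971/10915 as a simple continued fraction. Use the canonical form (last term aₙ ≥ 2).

[24; 1, 1, 4, 2, 3, 14, 11]

267971 = 24*10915 + 6011
10915 = 1*6011 + 4904
6011 = 1*4904 + 1107
4904 = 4*1107 + 476
1107 = 2*476 + 155
476 = 3*155 + 11
155 = 14*11 + 1
11 = 11*1 + 0  (stop)
So 267971/10915 = [24; 1, 1, 4, 2, 3, 14, 11].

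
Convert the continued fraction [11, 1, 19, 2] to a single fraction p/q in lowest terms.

490/41

Using pₖ = aₖpₖ₋₁ + pₖ₋₂ and qₖ = aₖqₖ₋₁ + qₖ₋₂:
  k=0: a=11, p=11, q=1
  k=1: a=1, p=12, q=1
  k=2: a=19, p=239, q=20
  k=3: a=2, p=490, q=41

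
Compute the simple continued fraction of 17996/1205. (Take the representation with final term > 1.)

[14; 1, 14, 3, 1, 19]

17996 = 14*1205 + 1126
1205 = 1*1126 + 79
1126 = 14*79 + 20
79 = 3*20 + 19
20 = 1*19 + 1
19 = 19*1 + 0  (stop)
So 17996/1205 = [14; 1, 14, 3, 1, 19].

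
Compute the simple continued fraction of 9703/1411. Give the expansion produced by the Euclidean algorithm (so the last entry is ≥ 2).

9703 = 6·1411 + 1237
1411 = 1·1237 + 174
1237 = 7·174 + 19
174 = 9·19 + 3
19 = 6·3 + 1
3 = 3·1 + 0  (stop)
So 9703/1411 = [6; 1, 7, 9, 6, 3].

[6; 1, 7, 9, 6, 3]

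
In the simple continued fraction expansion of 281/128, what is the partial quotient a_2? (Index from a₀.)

281 = 2·128 + 25   →  a_0 = 2
128 = 5·25 + 3   →  a_1 = 5
25 = 8·3 + 1   →  a_2 = 8

8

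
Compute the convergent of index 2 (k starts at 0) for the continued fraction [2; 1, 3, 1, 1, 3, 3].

Using pₖ = aₖpₖ₋₁ + pₖ₋₂, qₖ = aₖqₖ₋₁ + qₖ₋₂ (with p₋₁=1, p₋₂=0, q₋₁=0, q₋₂=1):
  k=0: a=2, p=2, q=1
  k=1: a=1, p=3, q=1
  k=2: a=3, p=11, q=4

11/4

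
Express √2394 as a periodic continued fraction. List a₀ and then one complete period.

a₀ = ⌊√2394⌋ = 48.
With m₀=0, d₀=1 and mₖ₊₁ = dₖaₖ − mₖ, dₖ₊₁ = (n − mₖ₊₁²)/dₖ, aₖ₊₁ = ⌊(a₀+mₖ₊₁)/dₖ₊₁⌋:
  k=1: m=48, d=90, a=1
  k=2: m=42, d=7, a=12
  k=3: m=42, d=90, a=1
  k=4: m=48, d=1, a=96
d=1 and a=2a₀=96 at k=4, so the next step gives (m, d) = (48, 90) again — its k=1 value — and the period has length 4.

[48; 1, 12, 1, 96]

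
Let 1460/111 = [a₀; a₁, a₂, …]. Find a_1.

1460 = 13·111 + 17   →  a_0 = 13
111 = 6·17 + 9   →  a_1 = 6

6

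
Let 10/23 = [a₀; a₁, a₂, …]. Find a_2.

10 = 0·23 + 10   →  a_0 = 0
23 = 2·10 + 3   →  a_1 = 2
10 = 3·3 + 1   →  a_2 = 3

3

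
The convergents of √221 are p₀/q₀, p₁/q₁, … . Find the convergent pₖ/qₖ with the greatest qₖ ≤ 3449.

√221 = [14; 1, 6, 2, 6, 1, 28, …] (period length 6).
Convergents:
  p_0/q_0 = 14/1
  p_1/q_1 = 15/1
  p_2/q_2 = 104/7
  p_3/q_3 = 223/15
  p_4/q_4 = 1442/97
  p_5/q_5 = 1665/112
  p_6/q_6 = 48062/3233
  p_7/q_7 = 49727/3345
  p_8/q_8 = 346424/23303
q_7 = 3345 ≤ 3449 < 23303 = q_8, so the answer is 49727/3345.

49727/3345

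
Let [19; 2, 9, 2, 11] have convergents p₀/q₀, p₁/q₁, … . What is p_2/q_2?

370/19

Using pₖ = aₖpₖ₋₁ + pₖ₋₂, qₖ = aₖqₖ₋₁ + qₖ₋₂ (with p₋₁=1, p₋₂=0, q₋₁=0, q₋₂=1):
  k=0: a=19, p=19, q=1
  k=1: a=2, p=39, q=2
  k=2: a=9, p=370, q=19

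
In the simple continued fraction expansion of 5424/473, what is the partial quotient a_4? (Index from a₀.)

5424 = 11·473 + 221   →  a_0 = 11
473 = 2·221 + 31   →  a_1 = 2
221 = 7·31 + 4   →  a_2 = 7
31 = 7·4 + 3   →  a_3 = 7
4 = 1·3 + 1   →  a_4 = 1

1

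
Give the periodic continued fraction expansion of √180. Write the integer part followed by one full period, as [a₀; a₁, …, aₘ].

a₀ = ⌊√180⌋ = 13.
With m₀=0, d₀=1 and mₖ₊₁ = dₖaₖ − mₖ, dₖ₊₁ = (n − mₖ₊₁²)/dₖ, aₖ₊₁ = ⌊(a₀+mₖ₊₁)/dₖ₊₁⌋:
  k=1: m=13, d=11, a=2
  k=2: m=9, d=9, a=2
  k=3: m=9, d=11, a=2
  k=4: m=13, d=1, a=26
d=1 and a=2a₀=26 at k=4, so the next step gives (m, d) = (13, 11) again — its k=1 value — and the period has length 4.

[13; 2, 2, 2, 26]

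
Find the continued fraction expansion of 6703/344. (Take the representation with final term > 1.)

6703 = 19×344 + 167
344 = 2×167 + 10
167 = 16×10 + 7
10 = 1×7 + 3
7 = 2×3 + 1
3 = 3×1 + 0  (stop)
So 6703/344 = [19; 2, 16, 1, 2, 3].

[19; 2, 16, 1, 2, 3]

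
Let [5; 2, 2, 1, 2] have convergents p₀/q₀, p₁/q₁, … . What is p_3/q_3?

38/7

Using pₖ = aₖpₖ₋₁ + pₖ₋₂, qₖ = aₖqₖ₋₁ + qₖ₋₂ (with p₋₁=1, p₋₂=0, q₋₁=0, q₋₂=1):
  k=0: a=5, p=5, q=1
  k=1: a=2, p=11, q=2
  k=2: a=2, p=27, q=5
  k=3: a=1, p=38, q=7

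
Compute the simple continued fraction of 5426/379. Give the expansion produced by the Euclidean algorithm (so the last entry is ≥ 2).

[14; 3, 6, 3, 6]

5426 = 14·379 + 120
379 = 3·120 + 19
120 = 6·19 + 6
19 = 3·6 + 1
6 = 6·1 + 0  (stop)
So 5426/379 = [14; 3, 6, 3, 6].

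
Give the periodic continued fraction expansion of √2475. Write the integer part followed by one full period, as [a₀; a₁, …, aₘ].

[49; 1, 2, 1, 98]

a₀ = ⌊√2475⌋ = 49.
With m₀=0, d₀=1 and mₖ₊₁ = dₖaₖ − mₖ, dₖ₊₁ = (n − mₖ₊₁²)/dₖ, aₖ₊₁ = ⌊(a₀+mₖ₊₁)/dₖ₊₁⌋:
  k=1: m=49, d=74, a=1
  k=2: m=25, d=25, a=2
  k=3: m=25, d=74, a=1
  k=4: m=49, d=1, a=98
d=1 and a=2a₀=98 at k=4, so the next step gives (m, d) = (49, 74) again — its k=1 value — and the period has length 4.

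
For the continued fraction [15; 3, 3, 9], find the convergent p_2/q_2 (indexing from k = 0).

Using pₖ = aₖpₖ₋₁ + pₖ₋₂, qₖ = aₖqₖ₋₁ + qₖ₋₂ (with p₋₁=1, p₋₂=0, q₋₁=0, q₋₂=1):
  k=0: a=15, p=15, q=1
  k=1: a=3, p=46, q=3
  k=2: a=3, p=153, q=10

153/10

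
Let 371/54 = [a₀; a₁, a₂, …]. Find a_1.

371 = 6·54 + 47   →  a_0 = 6
54 = 1·47 + 7   →  a_1 = 1

1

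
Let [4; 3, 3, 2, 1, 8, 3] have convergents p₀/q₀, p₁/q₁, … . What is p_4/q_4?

142/33

Using pₖ = aₖpₖ₋₁ + pₖ₋₂, qₖ = aₖqₖ₋₁ + qₖ₋₂ (with p₋₁=1, p₋₂=0, q₋₁=0, q₋₂=1):
  k=0: a=4, p=4, q=1
  k=1: a=3, p=13, q=3
  k=2: a=3, p=43, q=10
  k=3: a=2, p=99, q=23
  k=4: a=1, p=142, q=33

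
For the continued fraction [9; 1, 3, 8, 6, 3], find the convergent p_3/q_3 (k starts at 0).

Using pₖ = aₖpₖ₋₁ + pₖ₋₂, qₖ = aₖqₖ₋₁ + qₖ₋₂ (with p₋₁=1, p₋₂=0, q₋₁=0, q₋₂=1):
  k=0: a=9, p=9, q=1
  k=1: a=1, p=10, q=1
  k=2: a=3, p=39, q=4
  k=3: a=8, p=322, q=33

322/33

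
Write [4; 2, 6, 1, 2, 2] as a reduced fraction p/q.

451/101

Using pₖ = aₖpₖ₋₁ + pₖ₋₂ and qₖ = aₖqₖ₋₁ + qₖ₋₂:
  k=0: a=4, p=4, q=1
  k=1: a=2, p=9, q=2
  k=2: a=6, p=58, q=13
  k=3: a=1, p=67, q=15
  k=4: a=2, p=192, q=43
  k=5: a=2, p=451, q=101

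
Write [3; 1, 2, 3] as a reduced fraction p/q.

37/10

Using pₖ = aₖpₖ₋₁ + pₖ₋₂ and qₖ = aₖqₖ₋₁ + qₖ₋₂:
  k=0: a=3, p=3, q=1
  k=1: a=1, p=4, q=1
  k=2: a=2, p=11, q=3
  k=3: a=3, p=37, q=10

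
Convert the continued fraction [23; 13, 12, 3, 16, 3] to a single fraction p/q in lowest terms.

Fold from the inside: start with 3/1.
  16 + 1/3 = 49/3
  3 + 3/49 = 150/49
  12 + 49/150 = 1849/150
  13 + 150/1849 = 24187/1849
  23 + 1849/24187 = 558150/24187

558150/24187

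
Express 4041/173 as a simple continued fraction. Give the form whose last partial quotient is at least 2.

4041 = 23·173 + 62
173 = 2·62 + 49
62 = 1·49 + 13
49 = 3·13 + 10
13 = 1·10 + 3
10 = 3·3 + 1
3 = 3·1 + 0  (stop)
So 4041/173 = [23; 2, 1, 3, 1, 3, 3].

[23; 2, 1, 3, 1, 3, 3]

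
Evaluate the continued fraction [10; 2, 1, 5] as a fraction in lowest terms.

176/17

Using pₖ = aₖpₖ₋₁ + pₖ₋₂ and qₖ = aₖqₖ₋₁ + qₖ₋₂:
  k=0: a=10, p=10, q=1
  k=1: a=2, p=21, q=2
  k=2: a=1, p=31, q=3
  k=3: a=5, p=176, q=17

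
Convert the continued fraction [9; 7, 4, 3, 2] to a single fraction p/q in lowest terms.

1983/217

Using pₖ = aₖpₖ₋₁ + pₖ₋₂ and qₖ = aₖqₖ₋₁ + qₖ₋₂:
  k=0: a=9, p=9, q=1
  k=1: a=7, p=64, q=7
  k=2: a=4, p=265, q=29
  k=3: a=3, p=859, q=94
  k=4: a=2, p=1983, q=217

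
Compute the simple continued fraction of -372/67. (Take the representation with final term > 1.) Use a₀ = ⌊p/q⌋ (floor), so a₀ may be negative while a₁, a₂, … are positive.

-372 = -6·67 + 30
67 = 2·30 + 7
30 = 4·7 + 2
7 = 3·2 + 1
2 = 2·1 + 0  (stop)
So -372/67 = [-6; 2, 4, 3, 2].

[-6; 2, 4, 3, 2]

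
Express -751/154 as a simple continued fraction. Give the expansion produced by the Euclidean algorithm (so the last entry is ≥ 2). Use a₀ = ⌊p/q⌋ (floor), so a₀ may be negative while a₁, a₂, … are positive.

[-5; 8, 9, 2]

-751 = -5·154 + 19
154 = 8·19 + 2
19 = 9·2 + 1
2 = 2·1 + 0  (stop)
So -751/154 = [-5; 8, 9, 2].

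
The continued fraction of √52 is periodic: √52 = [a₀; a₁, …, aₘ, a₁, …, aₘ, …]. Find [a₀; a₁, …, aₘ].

a₀ = ⌊√52⌋ = 7.
With m₀=0, d₀=1 and mₖ₊₁ = dₖaₖ − mₖ, dₖ₊₁ = (n − mₖ₊₁²)/dₖ, aₖ₊₁ = ⌊(a₀+mₖ₊₁)/dₖ₊₁⌋:
  k=1: m=7, d=3, a=4
  k=2: m=5, d=9, a=1
  k=3: m=4, d=4, a=2
  k=4: m=4, d=9, a=1
  k=5: m=5, d=3, a=4
  k=6: m=7, d=1, a=14
d=1 and a=2a₀=14 at k=6, so the next step gives (m, d) = (7, 3) again — its k=1 value — and the period has length 6.

[7; 4, 1, 2, 1, 4, 14]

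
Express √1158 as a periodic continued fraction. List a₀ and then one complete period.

a₀ = ⌊√1158⌋ = 34.
With m₀=0, d₀=1 and mₖ₊₁ = dₖaₖ − mₖ, dₖ₊₁ = (n − mₖ₊₁²)/dₖ, aₖ₊₁ = ⌊(a₀+mₖ₊₁)/dₖ₊₁⌋:
  k=1: m=34, d=2, a=34
  k=2: m=34, d=1, a=68
d=1 and a=2a₀=68 at k=2, so the next step gives (m, d) = (34, 2) again — its k=1 value — and the period has length 2.

[34; 34, 68]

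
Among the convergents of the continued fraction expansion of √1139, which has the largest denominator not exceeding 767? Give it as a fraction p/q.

9146/271

√1139 = [33; 1, 2, 1, 66, …] (period length 4).
Convergents:
  p_0/q_0 = 33/1
  p_1/q_1 = 34/1
  p_2/q_2 = 101/3
  p_3/q_3 = 135/4
  p_4/q_4 = 9011/267
  p_5/q_5 = 9146/271
  p_6/q_6 = 27303/809
q_5 = 271 ≤ 767 < 809 = q_6, so the answer is 9146/271.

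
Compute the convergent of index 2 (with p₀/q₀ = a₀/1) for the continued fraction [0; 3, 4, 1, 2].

4/13

Using pₖ = aₖpₖ₋₁ + pₖ₋₂, qₖ = aₖqₖ₋₁ + qₖ₋₂ (with p₋₁=1, p₋₂=0, q₋₁=0, q₋₂=1):
  k=0: a=0, p=0, q=1
  k=1: a=3, p=1, q=3
  k=2: a=4, p=4, q=13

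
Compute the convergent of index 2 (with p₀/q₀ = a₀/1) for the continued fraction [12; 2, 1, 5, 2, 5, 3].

37/3

Using pₖ = aₖpₖ₋₁ + pₖ₋₂, qₖ = aₖqₖ₋₁ + qₖ₋₂ (with p₋₁=1, p₋₂=0, q₋₁=0, q₋₂=1):
  k=0: a=12, p=12, q=1
  k=1: a=2, p=25, q=2
  k=2: a=1, p=37, q=3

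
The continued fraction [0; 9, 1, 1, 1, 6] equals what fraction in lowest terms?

Fold from the inside: start with 6/1.
  1 + 1/6 = 7/6
  1 + 6/7 = 13/7
  1 + 7/13 = 20/13
  9 + 13/20 = 193/20
  0 + 20/193 = 20/193

20/193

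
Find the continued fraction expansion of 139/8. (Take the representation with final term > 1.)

[17; 2, 1, 2]

139 = 17·8 + 3
8 = 2·3 + 2
3 = 1·2 + 1
2 = 2·1 + 0  (stop)
So 139/8 = [17; 2, 1, 2].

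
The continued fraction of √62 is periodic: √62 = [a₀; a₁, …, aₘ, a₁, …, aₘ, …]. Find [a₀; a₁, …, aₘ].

[7; 1, 6, 1, 14]

a₀ = ⌊√62⌋ = 7.
With m₀=0, d₀=1 and mₖ₊₁ = dₖaₖ − mₖ, dₖ₊₁ = (n − mₖ₊₁²)/dₖ, aₖ₊₁ = ⌊(a₀+mₖ₊₁)/dₖ₊₁⌋:
  k=1: m=7, d=13, a=1
  k=2: m=6, d=2, a=6
  k=3: m=6, d=13, a=1
  k=4: m=7, d=1, a=14
d=1 and a=2a₀=14 at k=4, so the next step gives (m, d) = (7, 13) again — its k=1 value — and the period has length 4.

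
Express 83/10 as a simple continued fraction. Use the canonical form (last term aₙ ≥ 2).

[8; 3, 3]

83 = 8×10 + 3
10 = 3×3 + 1
3 = 3×1 + 0  (stop)
So 83/10 = [8; 3, 3].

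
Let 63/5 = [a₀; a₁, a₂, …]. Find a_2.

63 = 12·5 + 3   →  a_0 = 12
5 = 1·3 + 2   →  a_1 = 1
3 = 1·2 + 1   →  a_2 = 1

1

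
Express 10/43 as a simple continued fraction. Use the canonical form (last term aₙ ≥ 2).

10 = 0·43 + 10
43 = 4·10 + 3
10 = 3·3 + 1
3 = 3·1 + 0  (stop)
So 10/43 = [0; 4, 3, 3].

[0; 4, 3, 3]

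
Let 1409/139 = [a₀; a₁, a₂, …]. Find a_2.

1409 = 10·139 + 19   →  a_0 = 10
139 = 7·19 + 6   →  a_1 = 7
19 = 3·6 + 1   →  a_2 = 3

3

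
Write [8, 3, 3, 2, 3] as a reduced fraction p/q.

Fold from the inside: start with 3/1.
  2 + 1/3 = 7/3
  3 + 3/7 = 24/7
  3 + 7/24 = 79/24
  8 + 24/79 = 656/79

656/79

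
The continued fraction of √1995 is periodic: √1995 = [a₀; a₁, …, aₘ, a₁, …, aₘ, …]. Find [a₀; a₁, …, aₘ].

a₀ = ⌊√1995⌋ = 44.
With m₀=0, d₀=1 and mₖ₊₁ = dₖaₖ − mₖ, dₖ₊₁ = (n − mₖ₊₁²)/dₖ, aₖ₊₁ = ⌊(a₀+mₖ₊₁)/dₖ₊₁⌋:
  k=1: m=44, d=59, a=1
  k=2: m=15, d=30, a=1
  k=3: m=15, d=59, a=1
  k=4: m=44, d=1, a=88
d=1 and a=2a₀=88 at k=4, so the next step gives (m, d) = (44, 59) again — its k=1 value — and the period has length 4.

[44; 1, 1, 1, 88]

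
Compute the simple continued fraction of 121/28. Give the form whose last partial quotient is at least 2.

121 = 4×28 + 9
28 = 3×9 + 1
9 = 9×1 + 0  (stop)
So 121/28 = [4; 3, 9].

[4; 3, 9]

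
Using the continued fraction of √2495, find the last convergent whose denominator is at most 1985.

√2495 = [49; 1, 18, 1, 98, …] (period length 4).
Convergents:
  p_0/q_0 = 49/1
  p_1/q_1 = 50/1
  p_2/q_2 = 949/19
  p_3/q_3 = 999/20
  p_4/q_4 = 98851/1979
  p_5/q_5 = 99850/1999
q_4 = 1979 ≤ 1985 < 1999 = q_5, so the answer is 98851/1979.

98851/1979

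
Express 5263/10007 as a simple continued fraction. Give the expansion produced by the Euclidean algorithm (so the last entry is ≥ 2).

[0; 1, 1, 9, 7, 9, 8]

5263 = 0·10007 + 5263
10007 = 1·5263 + 4744
5263 = 1·4744 + 519
4744 = 9·519 + 73
519 = 7·73 + 8
73 = 9·8 + 1
8 = 8·1 + 0  (stop)
So 5263/10007 = [0; 1, 1, 9, 7, 9, 8].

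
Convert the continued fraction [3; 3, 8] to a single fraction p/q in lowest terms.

83/25

Fold from the inside: start with 8/1.
  3 + 1/8 = 25/8
  3 + 8/25 = 83/25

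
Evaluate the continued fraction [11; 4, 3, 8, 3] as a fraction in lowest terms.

Using pₖ = aₖpₖ₋₁ + pₖ₋₂ and qₖ = aₖqₖ₋₁ + qₖ₋₂:
  k=0: a=11, p=11, q=1
  k=1: a=4, p=45, q=4
  k=2: a=3, p=146, q=13
  k=3: a=8, p=1213, q=108
  k=4: a=3, p=3785, q=337

3785/337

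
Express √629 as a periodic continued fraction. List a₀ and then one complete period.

a₀ = ⌊√629⌋ = 25.
With m₀=0, d₀=1 and mₖ₊₁ = dₖaₖ − mₖ, dₖ₊₁ = (n − mₖ₊₁²)/dₖ, aₖ₊₁ = ⌊(a₀+mₖ₊₁)/dₖ₊₁⌋:
  k=1: m=25, d=4, a=12
  k=2: m=23, d=25, a=1
  k=3: m=2, d=25, a=1
  k=4: m=23, d=4, a=12
  k=5: m=25, d=1, a=50
d=1 and a=2a₀=50 at k=5, so the next step gives (m, d) = (25, 4) again — its k=1 value — and the period has length 5.

[25; 12, 1, 1, 12, 50]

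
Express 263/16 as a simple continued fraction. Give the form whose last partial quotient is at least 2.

263 = 16×16 + 7
16 = 2×7 + 2
7 = 3×2 + 1
2 = 2×1 + 0  (stop)
So 263/16 = [16; 2, 3, 2].

[16; 2, 3, 2]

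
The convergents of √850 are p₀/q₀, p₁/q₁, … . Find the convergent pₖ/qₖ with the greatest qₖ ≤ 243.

2449/84

√850 = [29; 6, 2, 6, 58, …] (period length 4).
Convergents:
  p_0/q_0 = 29/1
  p_1/q_1 = 175/6
  p_2/q_2 = 379/13
  p_3/q_3 = 2449/84
  p_4/q_4 = 142421/4885
q_3 = 84 ≤ 243 < 4885 = q_4, so the answer is 2449/84.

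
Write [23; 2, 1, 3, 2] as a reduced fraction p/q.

584/25

Fold from the inside: start with 2/1.
  3 + 1/2 = 7/2
  1 + 2/7 = 9/7
  2 + 7/9 = 25/9
  23 + 9/25 = 584/25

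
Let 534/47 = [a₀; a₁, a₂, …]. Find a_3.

3

534 = 11·47 + 17   →  a_0 = 11
47 = 2·17 + 13   →  a_1 = 2
17 = 1·13 + 4   →  a_2 = 1
13 = 3·4 + 1   →  a_3 = 3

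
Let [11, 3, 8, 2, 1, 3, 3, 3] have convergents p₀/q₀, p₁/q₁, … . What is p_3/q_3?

Using pₖ = aₖpₖ₋₁ + pₖ₋₂, qₖ = aₖqₖ₋₁ + qₖ₋₂ (with p₋₁=1, p₋₂=0, q₋₁=0, q₋₂=1):
  k=0: a=11, p=11, q=1
  k=1: a=3, p=34, q=3
  k=2: a=8, p=283, q=25
  k=3: a=2, p=600, q=53

600/53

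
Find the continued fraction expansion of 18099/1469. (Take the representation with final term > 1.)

[12; 3, 8, 2, 2, 3, 3]

18099 = 12*1469 + 471
1469 = 3*471 + 56
471 = 8*56 + 23
56 = 2*23 + 10
23 = 2*10 + 3
10 = 3*3 + 1
3 = 3*1 + 0  (stop)
So 18099/1469 = [12; 3, 8, 2, 2, 3, 3].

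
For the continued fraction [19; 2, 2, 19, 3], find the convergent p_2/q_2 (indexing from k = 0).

Using pₖ = aₖpₖ₋₁ + pₖ₋₂, qₖ = aₖqₖ₋₁ + qₖ₋₂ (with p₋₁=1, p₋₂=0, q₋₁=0, q₋₂=1):
  k=0: a=19, p=19, q=1
  k=1: a=2, p=39, q=2
  k=2: a=2, p=97, q=5

97/5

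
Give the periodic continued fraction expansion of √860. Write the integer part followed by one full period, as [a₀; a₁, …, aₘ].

a₀ = ⌊√860⌋ = 29.
With m₀=0, d₀=1 and mₖ₊₁ = dₖaₖ − mₖ, dₖ₊₁ = (n − mₖ₊₁²)/dₖ, aₖ₊₁ = ⌊(a₀+mₖ₊₁)/dₖ₊₁⌋:
  k=1: m=29, d=19, a=3
  k=2: m=28, d=4, a=14
  k=3: m=28, d=19, a=3
  k=4: m=29, d=1, a=58
d=1 and a=2a₀=58 at k=4, so the next step gives (m, d) = (29, 19) again — its k=1 value — and the period has length 4.

[29; 3, 14, 3, 58]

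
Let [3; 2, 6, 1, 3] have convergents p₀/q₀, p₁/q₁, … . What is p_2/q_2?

45/13

Using pₖ = aₖpₖ₋₁ + pₖ₋₂, qₖ = aₖqₖ₋₁ + qₖ₋₂ (with p₋₁=1, p₋₂=0, q₋₁=0, q₋₂=1):
  k=0: a=3, p=3, q=1
  k=1: a=2, p=7, q=2
  k=2: a=6, p=45, q=13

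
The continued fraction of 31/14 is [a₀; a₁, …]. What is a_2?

1

31 = 2·14 + 3   →  a_0 = 2
14 = 4·3 + 2   →  a_1 = 4
3 = 1·2 + 1   →  a_2 = 1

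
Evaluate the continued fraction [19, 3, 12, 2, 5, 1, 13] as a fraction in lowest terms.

133514/6909

Fold from the inside: start with 13/1.
  1 + 1/13 = 14/13
  5 + 13/14 = 83/14
  2 + 14/83 = 180/83
  12 + 83/180 = 2243/180
  3 + 180/2243 = 6909/2243
  19 + 2243/6909 = 133514/6909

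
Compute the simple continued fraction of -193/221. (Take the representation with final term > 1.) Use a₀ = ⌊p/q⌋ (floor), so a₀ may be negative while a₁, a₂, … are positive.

[-1; 7, 1, 8, 3]

-193 = -1·221 + 28
221 = 7·28 + 25
28 = 1·25 + 3
25 = 8·3 + 1
3 = 3·1 + 0  (stop)
So -193/221 = [-1; 7, 1, 8, 3].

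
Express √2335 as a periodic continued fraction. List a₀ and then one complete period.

a₀ = ⌊√2335⌋ = 48.

[48; 3, 9, 3, 96]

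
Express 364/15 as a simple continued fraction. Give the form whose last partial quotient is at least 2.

[24; 3, 1, 3]

364 = 24×15 + 4
15 = 3×4 + 3
4 = 1×3 + 1
3 = 3×1 + 0  (stop)
So 364/15 = [24; 3, 1, 3].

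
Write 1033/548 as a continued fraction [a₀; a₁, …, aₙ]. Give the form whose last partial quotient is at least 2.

[1; 1, 7, 1, 2, 3, 6]

1033 = 1*548 + 485
548 = 1*485 + 63
485 = 7*63 + 44
63 = 1*44 + 19
44 = 2*19 + 6
19 = 3*6 + 1
6 = 6*1 + 0  (stop)
So 1033/548 = [1; 1, 7, 1, 2, 3, 6].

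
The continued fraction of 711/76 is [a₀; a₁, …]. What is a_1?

711 = 9·76 + 27   →  a_0 = 9
76 = 2·27 + 22   →  a_1 = 2

2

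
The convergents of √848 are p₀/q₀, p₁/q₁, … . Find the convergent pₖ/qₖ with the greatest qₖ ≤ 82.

728/25

√848 = [29; 8, 3, 3, 3, 8, 58, …] (period length 6).
Convergents:
  p_0/q_0 = 29/1
  p_1/q_1 = 233/8
  p_2/q_2 = 728/25
  p_3/q_3 = 2417/83
q_2 = 25 ≤ 82 < 83 = q_3, so the answer is 728/25.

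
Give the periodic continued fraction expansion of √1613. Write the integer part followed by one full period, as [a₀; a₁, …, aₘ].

[40; 6, 6, 80]

a₀ = ⌊√1613⌋ = 40.
With m₀=0, d₀=1 and mₖ₊₁ = dₖaₖ − mₖ, dₖ₊₁ = (n − mₖ₊₁²)/dₖ, aₖ₊₁ = ⌊(a₀+mₖ₊₁)/dₖ₊₁⌋:
  k=1: m=40, d=13, a=6
  k=2: m=38, d=13, a=6
  k=3: m=40, d=1, a=80
d=1 and a=2a₀=80 at k=3, so the next step gives (m, d) = (40, 13) again — its k=1 value — and the period has length 3.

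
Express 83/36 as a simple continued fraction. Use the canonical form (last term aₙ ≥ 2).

[2; 3, 3, 1, 2]

83 = 2*36 + 11
36 = 3*11 + 3
11 = 3*3 + 2
3 = 1*2 + 1
2 = 2*1 + 0  (stop)
So 83/36 = [2; 3, 3, 1, 2].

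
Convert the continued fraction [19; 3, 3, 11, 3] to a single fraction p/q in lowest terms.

6736/349

Fold from the inside: start with 3/1.
  11 + 1/3 = 34/3
  3 + 3/34 = 105/34
  3 + 34/105 = 349/105
  19 + 105/349 = 6736/349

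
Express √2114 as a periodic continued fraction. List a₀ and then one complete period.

[45; 1, 44, 1, 90]

a₀ = ⌊√2114⌋ = 45.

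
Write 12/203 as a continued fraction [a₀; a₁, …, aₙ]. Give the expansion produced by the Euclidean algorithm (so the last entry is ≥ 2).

[0; 16, 1, 11]

12 = 0*203 + 12
203 = 16*12 + 11
12 = 1*11 + 1
11 = 11*1 + 0  (stop)
So 12/203 = [0; 16, 1, 11].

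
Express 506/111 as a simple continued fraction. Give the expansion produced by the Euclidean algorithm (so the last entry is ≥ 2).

506 = 4×111 + 62
111 = 1×62 + 49
62 = 1×49 + 13
49 = 3×13 + 10
13 = 1×10 + 3
10 = 3×3 + 1
3 = 3×1 + 0  (stop)
So 506/111 = [4; 1, 1, 3, 1, 3, 3].

[4; 1, 1, 3, 1, 3, 3]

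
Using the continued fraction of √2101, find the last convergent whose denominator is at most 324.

√2101 = [45; 1, 5, 8, 5, 1, 90, …] (period length 6).
Convergents:
  p_0/q_0 = 45/1
  p_1/q_1 = 46/1
  p_2/q_2 = 275/6
  p_3/q_3 = 2246/49
  p_4/q_4 = 11505/251
  p_5/q_5 = 13751/300
  p_6/q_6 = 1249095/27251
q_5 = 300 ≤ 324 < 27251 = q_6, so the answer is 13751/300.

13751/300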